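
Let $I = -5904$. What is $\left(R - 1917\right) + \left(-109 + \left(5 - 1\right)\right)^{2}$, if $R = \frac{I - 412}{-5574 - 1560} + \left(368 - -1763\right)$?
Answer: $\frac{40092671}{3567} \approx 11240.0$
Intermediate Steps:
$R = \frac{7604435}{3567}$ ($R = \frac{-5904 - 412}{-5574 - 1560} + \left(368 - -1763\right) = - \frac{6316}{-7134} + \left(368 + 1763\right) = \left(-6316\right) \left(- \frac{1}{7134}\right) + 2131 = \frac{3158}{3567} + 2131 = \frac{7604435}{3567} \approx 2131.9$)
$\left(R - 1917\right) + \left(-109 + \left(5 - 1\right)\right)^{2} = \left(\frac{7604435}{3567} - 1917\right) + \left(-109 + \left(5 - 1\right)\right)^{2} = \left(\frac{7604435}{3567} - 1917\right) + \left(-109 + 4\right)^{2} = \frac{766496}{3567} + \left(-105\right)^{2} = \frac{766496}{3567} + 11025 = \frac{40092671}{3567}$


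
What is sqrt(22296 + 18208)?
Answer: 2*sqrt(10126) ≈ 201.26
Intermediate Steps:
sqrt(22296 + 18208) = sqrt(40504) = 2*sqrt(10126)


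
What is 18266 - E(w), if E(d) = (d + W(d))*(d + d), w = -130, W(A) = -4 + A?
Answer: -50374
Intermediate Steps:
E(d) = 2*d*(-4 + 2*d) (E(d) = (d + (-4 + d))*(d + d) = (-4 + 2*d)*(2*d) = 2*d*(-4 + 2*d))
18266 - E(w) = 18266 - 4*(-130)*(-2 - 130) = 18266 - 4*(-130)*(-132) = 18266 - 1*68640 = 18266 - 68640 = -50374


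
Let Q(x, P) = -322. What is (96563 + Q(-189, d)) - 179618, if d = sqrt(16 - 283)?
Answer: -83377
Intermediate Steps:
d = I*sqrt(267) (d = sqrt(-267) = I*sqrt(267) ≈ 16.34*I)
(96563 + Q(-189, d)) - 179618 = (96563 - 322) - 179618 = 96241 - 179618 = -83377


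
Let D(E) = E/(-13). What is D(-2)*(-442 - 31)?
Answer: -946/13 ≈ -72.769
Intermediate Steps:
D(E) = -E/13 (D(E) = E*(-1/13) = -E/13)
D(-2)*(-442 - 31) = (-1/13*(-2))*(-442 - 31) = (2/13)*(-473) = -946/13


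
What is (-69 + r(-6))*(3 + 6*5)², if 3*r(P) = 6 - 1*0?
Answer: -72963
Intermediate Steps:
r(P) = 2 (r(P) = (6 - 1*0)/3 = (6 + 0)/3 = (⅓)*6 = 2)
(-69 + r(-6))*(3 + 6*5)² = (-69 + 2)*(3 + 6*5)² = -67*(3 + 30)² = -67*33² = -67*1089 = -72963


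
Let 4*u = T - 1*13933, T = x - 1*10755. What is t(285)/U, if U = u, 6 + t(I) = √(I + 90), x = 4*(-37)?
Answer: 6/6209 - 5*√15/6209 ≈ -0.0021525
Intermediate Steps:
x = -148
T = -10903 (T = -148 - 1*10755 = -148 - 10755 = -10903)
t(I) = -6 + √(90 + I) (t(I) = -6 + √(I + 90) = -6 + √(90 + I))
u = -6209 (u = (-10903 - 1*13933)/4 = (-10903 - 13933)/4 = (¼)*(-24836) = -6209)
U = -6209
t(285)/U = (-6 + √(90 + 285))/(-6209) = (-6 + √375)*(-1/6209) = (-6 + 5*√15)*(-1/6209) = 6/6209 - 5*√15/6209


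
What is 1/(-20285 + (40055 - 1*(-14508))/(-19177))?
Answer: -19177/389060008 ≈ -4.9291e-5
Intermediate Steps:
1/(-20285 + (40055 - 1*(-14508))/(-19177)) = 1/(-20285 + (40055 + 14508)*(-1/19177)) = 1/(-20285 + 54563*(-1/19177)) = 1/(-20285 - 54563/19177) = 1/(-389060008/19177) = -19177/389060008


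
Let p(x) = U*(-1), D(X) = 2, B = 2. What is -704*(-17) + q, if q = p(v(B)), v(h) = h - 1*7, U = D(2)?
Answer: 11966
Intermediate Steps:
U = 2
v(h) = -7 + h (v(h) = h - 7 = -7 + h)
p(x) = -2 (p(x) = 2*(-1) = -2)
q = -2
-704*(-17) + q = -704*(-17) - 2 = 11968 - 2 = 11966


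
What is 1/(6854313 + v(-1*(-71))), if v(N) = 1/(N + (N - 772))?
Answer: 630/4318217189 ≈ 1.4589e-7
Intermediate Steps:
v(N) = 1/(-772 + 2*N) (v(N) = 1/(N + (-772 + N)) = 1/(-772 + 2*N))
1/(6854313 + v(-1*(-71))) = 1/(6854313 + 1/(2*(-386 - 1*(-71)))) = 1/(6854313 + 1/(2*(-386 + 71))) = 1/(6854313 + (½)/(-315)) = 1/(6854313 + (½)*(-1/315)) = 1/(6854313 - 1/630) = 1/(4318217189/630) = 630/4318217189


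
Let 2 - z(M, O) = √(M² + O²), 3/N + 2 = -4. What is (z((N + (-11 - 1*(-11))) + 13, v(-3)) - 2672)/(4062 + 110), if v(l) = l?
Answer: -1335/2086 - √661/8344 ≈ -0.64306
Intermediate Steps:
N = -½ (N = 3/(-2 - 4) = 3/(-6) = 3*(-⅙) = -½ ≈ -0.50000)
z(M, O) = 2 - √(M² + O²)
(z((N + (-11 - 1*(-11))) + 13, v(-3)) - 2672)/(4062 + 110) = ((2 - √(((-½ + (-11 - 1*(-11))) + 13)² + (-3)²)) - 2672)/(4062 + 110) = ((2 - √(((-½ + (-11 + 11)) + 13)² + 9)) - 2672)/4172 = ((2 - √(((-½ + 0) + 13)² + 9)) - 2672)*(1/4172) = ((2 - √((-½ + 13)² + 9)) - 2672)*(1/4172) = ((2 - √((25/2)² + 9)) - 2672)*(1/4172) = ((2 - √(625/4 + 9)) - 2672)*(1/4172) = ((2 - √(661/4)) - 2672)*(1/4172) = ((2 - √661/2) - 2672)*(1/4172) = (-2670 - √661/2)*(1/4172) = -1335/2086 - √661/8344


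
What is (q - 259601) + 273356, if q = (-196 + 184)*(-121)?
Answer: 15207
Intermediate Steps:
q = 1452 (q = -12*(-121) = 1452)
(q - 259601) + 273356 = (1452 - 259601) + 273356 = -258149 + 273356 = 15207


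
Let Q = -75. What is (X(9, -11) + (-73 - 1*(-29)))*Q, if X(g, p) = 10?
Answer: 2550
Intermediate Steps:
(X(9, -11) + (-73 - 1*(-29)))*Q = (10 + (-73 - 1*(-29)))*(-75) = (10 + (-73 + 29))*(-75) = (10 - 44)*(-75) = -34*(-75) = 2550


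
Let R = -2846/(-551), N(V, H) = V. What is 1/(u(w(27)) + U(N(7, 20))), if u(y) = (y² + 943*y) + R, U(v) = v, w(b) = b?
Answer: 551/14437393 ≈ 3.8165e-5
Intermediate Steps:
R = 2846/551 (R = -2846*(-1/551) = 2846/551 ≈ 5.1652)
u(y) = 2846/551 + y² + 943*y (u(y) = (y² + 943*y) + 2846/551 = 2846/551 + y² + 943*y)
1/(u(w(27)) + U(N(7, 20))) = 1/((2846/551 + 27² + 943*27) + 7) = 1/((2846/551 + 729 + 25461) + 7) = 1/(14433536/551 + 7) = 1/(14437393/551) = 551/14437393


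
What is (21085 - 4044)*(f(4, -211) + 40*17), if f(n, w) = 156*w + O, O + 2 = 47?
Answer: -548566831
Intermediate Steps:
O = 45 (O = -2 + 47 = 45)
f(n, w) = 45 + 156*w (f(n, w) = 156*w + 45 = 45 + 156*w)
(21085 - 4044)*(f(4, -211) + 40*17) = (21085 - 4044)*((45 + 156*(-211)) + 40*17) = 17041*((45 - 32916) + 680) = 17041*(-32871 + 680) = 17041*(-32191) = -548566831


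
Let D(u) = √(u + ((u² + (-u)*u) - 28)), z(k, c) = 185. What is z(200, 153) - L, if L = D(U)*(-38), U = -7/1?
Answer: 185 + 38*I*√35 ≈ 185.0 + 224.81*I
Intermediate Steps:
U = -7 (U = -7*1 = -7)
D(u) = √(-28 + u) (D(u) = √(u + ((u² - u²) - 28)) = √(u + (0 - 28)) = √(u - 28) = √(-28 + u))
L = -38*I*√35 (L = √(-28 - 7)*(-38) = √(-35)*(-38) = (I*√35)*(-38) = -38*I*√35 ≈ -224.81*I)
z(200, 153) - L = 185 - (-38)*I*√35 = 185 + 38*I*√35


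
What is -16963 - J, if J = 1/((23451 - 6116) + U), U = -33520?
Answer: -274546154/16185 ≈ -16963.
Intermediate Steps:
J = -1/16185 (J = 1/((23451 - 6116) - 33520) = 1/(17335 - 33520) = 1/(-16185) = -1/16185 ≈ -6.1786e-5)
-16963 - J = -16963 - 1*(-1/16185) = -16963 + 1/16185 = -274546154/16185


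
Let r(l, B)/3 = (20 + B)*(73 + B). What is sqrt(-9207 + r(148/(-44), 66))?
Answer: sqrt(26655) ≈ 163.26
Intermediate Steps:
r(l, B) = 3*(20 + B)*(73 + B) (r(l, B) = 3*((20 + B)*(73 + B)) = 3*(20 + B)*(73 + B))
sqrt(-9207 + r(148/(-44), 66)) = sqrt(-9207 + (4380 + 3*66**2 + 279*66)) = sqrt(-9207 + (4380 + 3*4356 + 18414)) = sqrt(-9207 + (4380 + 13068 + 18414)) = sqrt(-9207 + 35862) = sqrt(26655)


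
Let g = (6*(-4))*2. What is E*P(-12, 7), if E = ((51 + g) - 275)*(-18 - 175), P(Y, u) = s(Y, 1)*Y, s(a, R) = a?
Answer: 7559424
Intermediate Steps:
g = -48 (g = -24*2 = -48)
P(Y, u) = Y**2 (P(Y, u) = Y*Y = Y**2)
E = 52496 (E = ((51 - 48) - 275)*(-18 - 175) = (3 - 275)*(-193) = -272*(-193) = 52496)
E*P(-12, 7) = 52496*(-12)**2 = 52496*144 = 7559424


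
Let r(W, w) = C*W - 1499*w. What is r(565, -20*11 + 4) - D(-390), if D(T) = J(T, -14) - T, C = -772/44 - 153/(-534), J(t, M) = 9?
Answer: 614094785/1958 ≈ 3.1363e+5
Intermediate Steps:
C = -33793/1958 (C = -772*1/44 - 153*(-1/534) = -193/11 + 51/178 = -33793/1958 ≈ -17.259)
D(T) = 9 - T
r(W, w) = -1499*w - 33793*W/1958 (r(W, w) = -33793*W/1958 - 1499*w = -1499*w - 33793*W/1958)
r(565, -20*11 + 4) - D(-390) = (-1499*(-20*11 + 4) - 33793/1958*565) - (9 - 1*(-390)) = (-1499*(-220 + 4) - 19093045/1958) - (9 + 390) = (-1499*(-216) - 19093045/1958) - 1*399 = (323784 - 19093045/1958) - 399 = 614876027/1958 - 399 = 614094785/1958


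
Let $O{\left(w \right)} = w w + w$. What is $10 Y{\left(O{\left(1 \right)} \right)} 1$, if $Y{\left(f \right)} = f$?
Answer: $20$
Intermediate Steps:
$O{\left(w \right)} = w + w^{2}$ ($O{\left(w \right)} = w^{2} + w = w + w^{2}$)
$10 Y{\left(O{\left(1 \right)} \right)} 1 = 10 \cdot 1 \left(1 + 1\right) 1 = 10 \cdot 1 \cdot 2 \cdot 1 = 10 \cdot 2 \cdot 1 = 20 \cdot 1 = 20$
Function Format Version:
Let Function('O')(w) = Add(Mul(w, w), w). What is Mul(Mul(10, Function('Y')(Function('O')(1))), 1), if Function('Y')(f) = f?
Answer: 20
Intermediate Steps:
Function('O')(w) = Add(w, Pow(w, 2)) (Function('O')(w) = Add(Pow(w, 2), w) = Add(w, Pow(w, 2)))
Mul(Mul(10, Function('Y')(Function('O')(1))), 1) = Mul(Mul(10, Mul(1, Add(1, 1))), 1) = Mul(Mul(10, Mul(1, 2)), 1) = Mul(Mul(10, 2), 1) = Mul(20, 1) = 20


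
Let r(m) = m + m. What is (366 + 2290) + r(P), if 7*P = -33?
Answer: 18526/7 ≈ 2646.6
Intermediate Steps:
P = -33/7 (P = (⅐)*(-33) = -33/7 ≈ -4.7143)
r(m) = 2*m
(366 + 2290) + r(P) = (366 + 2290) + 2*(-33/7) = 2656 - 66/7 = 18526/7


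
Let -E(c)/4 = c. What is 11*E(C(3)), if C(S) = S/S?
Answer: -44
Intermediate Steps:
C(S) = 1
E(c) = -4*c
11*E(C(3)) = 11*(-4*1) = 11*(-4) = -44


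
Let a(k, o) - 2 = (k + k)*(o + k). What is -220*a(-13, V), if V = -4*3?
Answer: -143440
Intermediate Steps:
V = -12
a(k, o) = 2 + 2*k*(k + o) (a(k, o) = 2 + (k + k)*(o + k) = 2 + (2*k)*(k + o) = 2 + 2*k*(k + o))
-220*a(-13, V) = -220*(2 + 2*(-13)² + 2*(-13)*(-12)) = -220*(2 + 2*169 + 312) = -220*(2 + 338 + 312) = -220*652 = -143440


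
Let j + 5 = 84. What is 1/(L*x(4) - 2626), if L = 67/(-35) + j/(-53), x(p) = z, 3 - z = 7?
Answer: -1855/4845966 ≈ -0.00038279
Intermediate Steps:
j = 79 (j = -5 + 84 = 79)
z = -4 (z = 3 - 1*7 = 3 - 7 = -4)
x(p) = -4
L = -6316/1855 (L = 67/(-35) + 79/(-53) = 67*(-1/35) + 79*(-1/53) = -67/35 - 79/53 = -6316/1855 ≈ -3.4049)
1/(L*x(4) - 2626) = 1/(-6316/1855*(-4) - 2626) = 1/(25264/1855 - 2626) = 1/(-4845966/1855) = -1855/4845966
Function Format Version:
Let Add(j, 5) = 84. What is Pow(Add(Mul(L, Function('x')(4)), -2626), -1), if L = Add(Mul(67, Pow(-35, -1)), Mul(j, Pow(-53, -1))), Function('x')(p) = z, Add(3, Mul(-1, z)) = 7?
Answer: Rational(-1855, 4845966) ≈ -0.00038279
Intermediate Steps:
j = 79 (j = Add(-5, 84) = 79)
z = -4 (z = Add(3, Mul(-1, 7)) = Add(3, -7) = -4)
Function('x')(p) = -4
L = Rational(-6316, 1855) (L = Add(Mul(67, Pow(-35, -1)), Mul(79, Pow(-53, -1))) = Add(Mul(67, Rational(-1, 35)), Mul(79, Rational(-1, 53))) = Add(Rational(-67, 35), Rational(-79, 53)) = Rational(-6316, 1855) ≈ -3.4049)
Pow(Add(Mul(L, Function('x')(4)), -2626), -1) = Pow(Add(Mul(Rational(-6316, 1855), -4), -2626), -1) = Pow(Add(Rational(25264, 1855), -2626), -1) = Pow(Rational(-4845966, 1855), -1) = Rational(-1855, 4845966)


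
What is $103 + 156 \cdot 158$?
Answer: $24751$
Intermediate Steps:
$103 + 156 \cdot 158 = 103 + 24648 = 24751$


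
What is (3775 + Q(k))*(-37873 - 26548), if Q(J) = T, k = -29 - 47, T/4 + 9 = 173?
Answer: -285449451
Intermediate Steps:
T = 656 (T = -36 + 4*173 = -36 + 692 = 656)
k = -76
Q(J) = 656
(3775 + Q(k))*(-37873 - 26548) = (3775 + 656)*(-37873 - 26548) = 4431*(-64421) = -285449451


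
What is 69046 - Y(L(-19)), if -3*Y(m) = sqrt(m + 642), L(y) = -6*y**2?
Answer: 69046 + 2*I*sqrt(381)/3 ≈ 69046.0 + 13.013*I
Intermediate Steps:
Y(m) = -sqrt(642 + m)/3 (Y(m) = -sqrt(m + 642)/3 = -sqrt(642 + m)/3)
69046 - Y(L(-19)) = 69046 - (-1)*sqrt(642 - 6*(-19)**2)/3 = 69046 - (-1)*sqrt(642 - 6*361)/3 = 69046 - (-1)*sqrt(642 - 2166)/3 = 69046 - (-1)*sqrt(-1524)/3 = 69046 - (-1)*2*I*sqrt(381)/3 = 69046 - (-2)*I*sqrt(381)/3 = 69046 + 2*I*sqrt(381)/3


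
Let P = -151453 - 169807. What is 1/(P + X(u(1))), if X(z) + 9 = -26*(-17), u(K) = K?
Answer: -1/320827 ≈ -3.1169e-6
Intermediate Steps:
P = -321260
X(z) = 433 (X(z) = -9 - 26*(-17) = -9 + 442 = 433)
1/(P + X(u(1))) = 1/(-321260 + 433) = 1/(-320827) = -1/320827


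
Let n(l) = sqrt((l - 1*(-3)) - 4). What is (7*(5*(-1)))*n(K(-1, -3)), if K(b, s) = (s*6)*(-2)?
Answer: -35*sqrt(35) ≈ -207.06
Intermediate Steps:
K(b, s) = -12*s (K(b, s) = (6*s)*(-2) = -12*s)
n(l) = sqrt(-1 + l) (n(l) = sqrt((l + 3) - 4) = sqrt((3 + l) - 4) = sqrt(-1 + l))
(7*(5*(-1)))*n(K(-1, -3)) = (7*(5*(-1)))*sqrt(-1 - 12*(-3)) = (7*(-5))*sqrt(-1 + 36) = -35*sqrt(35)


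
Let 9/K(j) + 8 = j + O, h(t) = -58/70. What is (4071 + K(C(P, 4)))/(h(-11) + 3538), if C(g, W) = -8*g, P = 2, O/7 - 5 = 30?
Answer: 10496500/9120007 ≈ 1.1509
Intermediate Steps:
O = 245 (O = 35 + 7*30 = 35 + 210 = 245)
h(t) = -29/35 (h(t) = -58*1/70 = -29/35)
K(j) = 9/(237 + j) (K(j) = 9/(-8 + (j + 245)) = 9/(-8 + (245 + j)) = 9/(237 + j))
(4071 + K(C(P, 4)))/(h(-11) + 3538) = (4071 + 9/(237 - 8*2))/(-29/35 + 3538) = (4071 + 9/(237 - 16))/(123801/35) = (4071 + 9/221)*(35/123801) = (899700/221)*(35/123801) = 10496500/9120007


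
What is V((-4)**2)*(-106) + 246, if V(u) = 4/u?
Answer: 439/2 ≈ 219.50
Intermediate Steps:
V((-4)**2)*(-106) + 246 = (4/((-4)**2))*(-106) + 246 = (4/16)*(-106) + 246 = (4*(1/16))*(-106) + 246 = (1/4)*(-106) + 246 = -53/2 + 246 = 439/2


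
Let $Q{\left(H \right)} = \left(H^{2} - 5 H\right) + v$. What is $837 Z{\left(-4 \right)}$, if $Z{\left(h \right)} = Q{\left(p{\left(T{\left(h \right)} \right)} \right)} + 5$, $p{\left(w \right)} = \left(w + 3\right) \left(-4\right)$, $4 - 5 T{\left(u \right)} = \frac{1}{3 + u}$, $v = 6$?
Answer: $290439$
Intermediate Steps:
$T{\left(u \right)} = \frac{4}{5} - \frac{1}{5 \left(3 + u\right)}$
$p{\left(w \right)} = -12 - 4 w$ ($p{\left(w \right)} = \left(3 + w\right) \left(-4\right) = -12 - 4 w$)
$Q{\left(H \right)} = 6 + H^{2} - 5 H$ ($Q{\left(H \right)} = \left(H^{2} - 5 H\right) + 6 = 6 + H^{2} - 5 H$)
$Z{\left(h \right)} = 71 + \left(-12 - \frac{4 \left(11 + 4 h\right)}{5 \left(3 + h\right)}\right)^{2} + \frac{4 \left(11 + 4 h\right)}{3 + h}$ ($Z{\left(h \right)} = \left(6 + \left(-12 - 4 \frac{11 + 4 h}{5 \left(3 + h\right)}\right)^{2} - 5 \left(-12 - 4 \frac{11 + 4 h}{5 \left(3 + h\right)}\right)\right) + 5 = \left(6 + \left(-12 - \frac{4 \left(11 + 4 h\right)}{5 \left(3 + h\right)}\right)^{2} - 5 \left(-12 - \frac{4 \left(11 + 4 h\right)}{5 \left(3 + h\right)}\right)\right) + 5 = \left(6 + \left(-12 - \frac{4 \left(11 + 4 h\right)}{5 \left(3 + h\right)}\right)^{2} + \left(60 + \frac{4 \left(11 + 4 h\right)}{3 + h}\right)\right) + 5 = \left(66 + \left(-12 - \frac{4 \left(11 + 4 h\right)}{5 \left(3 + h\right)}\right)^{2} + \frac{4 \left(11 + 4 h\right)}{3 + h}\right) + 5 = 71 + \left(-12 - \frac{4 \left(11 + 4 h\right)}{5 \left(3 + h\right)}\right)^{2} + \frac{4 \left(11 + 4 h\right)}{3 + h}$)
$837 Z{\left(-4 \right)} = 837 \frac{69451 + 7951 \left(-4\right)^{2} + 46998 \left(-4\right)}{25 \left(9 + \left(-4\right)^{2} + 6 \left(-4\right)\right)} = 837 \frac{69451 + 7951 \cdot 16 - 187992}{25 \left(9 + 16 - 24\right)} = 837 \frac{69451 + 127216 - 187992}{25 \cdot 1} = 837 \cdot \frac{1}{25} \cdot 1 \cdot 8675 = 837 \cdot 347 = 290439$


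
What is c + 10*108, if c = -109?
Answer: 971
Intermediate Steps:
c + 10*108 = -109 + 10*108 = -109 + 1080 = 971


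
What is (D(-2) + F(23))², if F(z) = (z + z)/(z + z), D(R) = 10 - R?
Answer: 169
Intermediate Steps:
F(z) = 1 (F(z) = (2*z)/((2*z)) = (2*z)*(1/(2*z)) = 1)
(D(-2) + F(23))² = ((10 - 1*(-2)) + 1)² = ((10 + 2) + 1)² = (12 + 1)² = 13² = 169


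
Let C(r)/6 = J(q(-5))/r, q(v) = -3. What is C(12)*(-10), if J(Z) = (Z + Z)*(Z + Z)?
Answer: -180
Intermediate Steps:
J(Z) = 4*Z² (J(Z) = (2*Z)*(2*Z) = 4*Z²)
C(r) = 216/r (C(r) = 6*((4*(-3)²)/r) = 6*((4*9)/r) = 6*(36/r) = 216/r)
C(12)*(-10) = (216/12)*(-10) = (216*(1/12))*(-10) = 18*(-10) = -180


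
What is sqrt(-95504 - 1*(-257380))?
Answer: 2*sqrt(40469) ≈ 402.34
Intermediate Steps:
sqrt(-95504 - 1*(-257380)) = sqrt(-95504 + 257380) = sqrt(161876) = 2*sqrt(40469)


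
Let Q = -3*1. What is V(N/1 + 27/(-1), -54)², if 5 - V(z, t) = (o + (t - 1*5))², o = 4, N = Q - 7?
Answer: 9120400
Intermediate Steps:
Q = -3
N = -10 (N = -3 - 7 = -10)
V(z, t) = 5 - (-1 + t)² (V(z, t) = 5 - (4 + (t - 1*5))² = 5 - (4 + (t - 5))² = 5 - (4 + (-5 + t))² = 5 - (-1 + t)²)
V(N/1 + 27/(-1), -54)² = (5 - (-1 - 54)²)² = (5 - 1*(-55)²)² = (5 - 1*3025)² = (5 - 3025)² = (-3020)² = 9120400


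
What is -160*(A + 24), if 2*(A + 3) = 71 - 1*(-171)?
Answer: -22720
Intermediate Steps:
A = 118 (A = -3 + (71 - 1*(-171))/2 = -3 + (71 + 171)/2 = -3 + (½)*242 = -3 + 121 = 118)
-160*(A + 24) = -160*(118 + 24) = -160*142 = -22720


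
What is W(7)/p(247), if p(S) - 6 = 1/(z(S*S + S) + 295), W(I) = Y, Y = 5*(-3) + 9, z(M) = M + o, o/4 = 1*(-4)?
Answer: -369210/369211 ≈ -1.0000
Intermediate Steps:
o = -16 (o = 4*(1*(-4)) = 4*(-4) = -16)
z(M) = -16 + M (z(M) = M - 16 = -16 + M)
Y = -6 (Y = -15 + 9 = -6)
W(I) = -6
p(S) = 6 + 1/(279 + S + S²) (p(S) = 6 + 1/((-16 + (S*S + S)) + 295) = 6 + 1/((-16 + (S² + S)) + 295) = 6 + 1/((-16 + (S + S²)) + 295) = 6 + 1/((-16 + S + S²) + 295) = 6 + 1/(279 + S + S²))
W(7)/p(247) = -6*(279 + 247*(1 + 247))/(1675 + 6*247*(1 + 247)) = -6*(279 + 247*248)/(1675 + 6*247*248) = -6*(279 + 61256)/(1675 + 367536) = -6/(369211/61535) = -6/((1/61535)*369211) = -6/369211/61535 = -6*61535/369211 = -369210/369211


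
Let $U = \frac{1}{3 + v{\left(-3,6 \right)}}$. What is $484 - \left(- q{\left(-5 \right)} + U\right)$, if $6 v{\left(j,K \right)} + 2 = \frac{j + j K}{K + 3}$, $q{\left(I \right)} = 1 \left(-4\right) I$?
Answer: $\frac{20646}{41} \approx 503.56$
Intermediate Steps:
$q{\left(I \right)} = - 4 I$
$v{\left(j,K \right)} = - \frac{1}{3} + \frac{j + K j}{6 \left(3 + K\right)}$ ($v{\left(j,K \right)} = - \frac{1}{3} + \frac{\left(j + j K\right) \frac{1}{K + 3}}{6} = - \frac{1}{3} + \frac{\left(j + K j\right) \frac{1}{3 + K}}{6} = - \frac{1}{3} + \frac{\frac{1}{3 + K} \left(j + K j\right)}{6} = - \frac{1}{3} + \frac{j + K j}{6 \left(3 + K\right)}$)
$U = \frac{18}{41}$ ($U = \frac{1}{3 + \frac{-6 - 3 - 12 + 6 \left(-3\right)}{6 \left(3 + 6\right)}} = \frac{1}{3 + \frac{-6 - 3 - 12 - 18}{6 \cdot 9}} = \frac{1}{3 + \frac{1}{6} \cdot \frac{1}{9} \left(-39\right)} = \frac{1}{3 - \frac{13}{18}} = \frac{1}{\frac{41}{18}} = \frac{18}{41} \approx 0.43902$)
$484 - \left(- q{\left(-5 \right)} + U\right) = 484 - \left(- \left(-4\right) \left(-5\right) + \frac{18}{41}\right) = 484 - \left(\left(-1\right) 20 + \frac{18}{41}\right) = 484 - \left(-20 + \frac{18}{41}\right) = 484 - - \frac{802}{41} = 484 + \frac{802}{41} = \frac{20646}{41}$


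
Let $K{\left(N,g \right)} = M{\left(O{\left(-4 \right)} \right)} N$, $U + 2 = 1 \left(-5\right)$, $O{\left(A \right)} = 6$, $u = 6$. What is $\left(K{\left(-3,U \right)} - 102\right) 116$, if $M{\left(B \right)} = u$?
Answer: $-13920$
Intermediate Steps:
$M{\left(B \right)} = 6$
$U = -7$ ($U = -2 + 1 \left(-5\right) = -2 - 5 = -7$)
$K{\left(N,g \right)} = 6 N$
$\left(K{\left(-3,U \right)} - 102\right) 116 = \left(6 \left(-3\right) - 102\right) 116 = \left(-18 - 102\right) 116 = \left(-120\right) 116 = -13920$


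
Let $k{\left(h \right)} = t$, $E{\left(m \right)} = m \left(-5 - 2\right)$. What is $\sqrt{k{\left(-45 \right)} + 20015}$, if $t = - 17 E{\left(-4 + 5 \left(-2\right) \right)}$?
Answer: $\sqrt{18349} \approx 135.46$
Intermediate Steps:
$E{\left(m \right)} = - 7 m$ ($E{\left(m \right)} = m \left(-7\right) = - 7 m$)
$t = -1666$ ($t = - 17 \left(- 7 \left(-4 + 5 \left(-2\right)\right)\right) = - 17 \left(- 7 \left(-4 - 10\right)\right) = - 17 \left(\left(-7\right) \left(-14\right)\right) = \left(-17\right) 98 = -1666$)
$k{\left(h \right)} = -1666$
$\sqrt{k{\left(-45 \right)} + 20015} = \sqrt{-1666 + 20015} = \sqrt{18349}$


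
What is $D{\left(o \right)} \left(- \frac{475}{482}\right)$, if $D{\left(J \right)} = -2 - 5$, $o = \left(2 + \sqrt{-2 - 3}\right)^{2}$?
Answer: $\frac{3325}{482} \approx 6.8983$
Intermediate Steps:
$o = \left(2 + i \sqrt{5}\right)^{2}$ ($o = \left(2 + \sqrt{-5}\right)^{2} = \left(2 + i \sqrt{5}\right)^{2} \approx -1.0 + 8.9443 i$)
$D{\left(J \right)} = -7$
$D{\left(o \right)} \left(- \frac{475}{482}\right) = - 7 \left(- \frac{475}{482}\right) = - 7 \left(\left(-475\right) \frac{1}{482}\right) = \left(-7\right) \left(- \frac{475}{482}\right) = \frac{3325}{482}$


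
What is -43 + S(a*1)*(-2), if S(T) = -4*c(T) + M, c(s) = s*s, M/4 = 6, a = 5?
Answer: 109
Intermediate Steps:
M = 24 (M = 4*6 = 24)
c(s) = s**2
S(T) = 24 - 4*T**2 (S(T) = -4*T**2 + 24 = 24 - 4*T**2)
-43 + S(a*1)*(-2) = -43 + (24 - 4*(5*1)**2)*(-2) = -43 + (24 - 4*5**2)*(-2) = -43 + (24 - 4*25)*(-2) = -43 + (24 - 100)*(-2) = -43 - 76*(-2) = -43 + 152 = 109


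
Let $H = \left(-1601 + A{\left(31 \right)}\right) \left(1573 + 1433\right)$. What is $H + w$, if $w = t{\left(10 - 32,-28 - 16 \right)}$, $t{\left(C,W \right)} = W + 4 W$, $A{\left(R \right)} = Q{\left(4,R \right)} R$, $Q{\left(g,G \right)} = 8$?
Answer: $-4067338$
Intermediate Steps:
$A{\left(R \right)} = 8 R$
$t{\left(C,W \right)} = 5 W$
$w = -220$ ($w = 5 \left(-28 - 16\right) = 5 \left(-44\right) = -220$)
$H = -4067118$ ($H = \left(-1601 + 8 \cdot 31\right) \left(1573 + 1433\right) = \left(-1601 + 248\right) 3006 = \left(-1353\right) 3006 = -4067118$)
$H + w = -4067118 - 220 = -4067338$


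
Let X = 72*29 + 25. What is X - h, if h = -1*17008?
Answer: 19121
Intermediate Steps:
h = -17008
X = 2113 (X = 2088 + 25 = 2113)
X - h = 2113 - 1*(-17008) = 2113 + 17008 = 19121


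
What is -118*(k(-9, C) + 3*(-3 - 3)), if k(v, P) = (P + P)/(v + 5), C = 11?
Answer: 2773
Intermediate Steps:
k(v, P) = 2*P/(5 + v) (k(v, P) = (2*P)/(5 + v) = 2*P/(5 + v))
-118*(k(-9, C) + 3*(-3 - 3)) = -118*(2*11/(5 - 9) + 3*(-3 - 3)) = -118*(2*11/(-4) + 3*(-6)) = -118*(2*11*(-¼) - 18) = -118*(-11/2 - 18) = -118*(-47/2) = 2773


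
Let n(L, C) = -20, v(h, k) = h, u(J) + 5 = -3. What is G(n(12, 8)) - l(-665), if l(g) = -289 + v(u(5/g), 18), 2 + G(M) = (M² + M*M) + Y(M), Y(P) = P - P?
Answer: 1095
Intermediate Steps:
u(J) = -8 (u(J) = -5 - 3 = -8)
Y(P) = 0
G(M) = -2 + 2*M² (G(M) = -2 + ((M² + M*M) + 0) = -2 + ((M² + M²) + 0) = -2 + (2*M² + 0) = -2 + 2*M²)
l(g) = -297 (l(g) = -289 - 8 = -297)
G(n(12, 8)) - l(-665) = (-2 + 2*(-20)²) - 1*(-297) = (-2 + 2*400) + 297 = (-2 + 800) + 297 = 798 + 297 = 1095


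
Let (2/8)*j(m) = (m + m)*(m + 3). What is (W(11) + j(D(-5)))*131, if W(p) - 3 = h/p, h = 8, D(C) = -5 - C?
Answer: 5371/11 ≈ 488.27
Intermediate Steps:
j(m) = 8*m*(3 + m) (j(m) = 4*((m + m)*(m + 3)) = 4*((2*m)*(3 + m)) = 4*(2*m*(3 + m)) = 8*m*(3 + m))
W(p) = 3 + 8/p
(W(11) + j(D(-5)))*131 = ((3 + 8/11) + 8*(-5 - 1*(-5))*(3 + (-5 - 1*(-5))))*131 = ((3 + 8*(1/11)) + 8*(-5 + 5)*(3 + (-5 + 5)))*131 = ((3 + 8/11) + 8*0*(3 + 0))*131 = (41/11 + 8*0*3)*131 = (41/11 + 0)*131 = (41/11)*131 = 5371/11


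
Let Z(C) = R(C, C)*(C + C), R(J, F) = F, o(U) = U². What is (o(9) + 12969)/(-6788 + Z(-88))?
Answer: 3/2 ≈ 1.5000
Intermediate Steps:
Z(C) = 2*C² (Z(C) = C*(C + C) = C*(2*C) = 2*C²)
(o(9) + 12969)/(-6788 + Z(-88)) = (9² + 12969)/(-6788 + 2*(-88)²) = (81 + 12969)/(-6788 + 2*7744) = 13050/(-6788 + 15488) = 13050/8700 = 13050*(1/8700) = 3/2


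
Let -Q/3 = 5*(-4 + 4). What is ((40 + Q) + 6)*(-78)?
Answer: -3588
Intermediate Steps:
Q = 0 (Q = -15*(-4 + 4) = -15*0 = -3*0 = 0)
((40 + Q) + 6)*(-78) = ((40 + 0) + 6)*(-78) = (40 + 6)*(-78) = 46*(-78) = -3588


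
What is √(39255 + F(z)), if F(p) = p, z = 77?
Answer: 2*√9833 ≈ 198.32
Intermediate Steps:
√(39255 + F(z)) = √(39255 + 77) = √39332 = 2*√9833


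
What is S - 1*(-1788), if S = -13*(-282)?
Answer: 5454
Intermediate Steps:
S = 3666
S - 1*(-1788) = 3666 - 1*(-1788) = 3666 + 1788 = 5454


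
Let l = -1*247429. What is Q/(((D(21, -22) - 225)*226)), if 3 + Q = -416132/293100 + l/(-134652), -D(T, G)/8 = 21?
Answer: 404409007/13910062315800 ≈ 2.9073e-5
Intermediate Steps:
l = -247429
D(T, G) = -168 (D(T, G) = -8*21 = -168)
Q = -404409007/156613100 (Q = -3 + (-416132/293100 - 247429/(-134652)) = -3 + (-416132*1/293100 - 247429*(-1/134652)) = -3 + (-104033/73275 + 35347/19236) = -3 + 65430293/156613100 = -404409007/156613100 ≈ -2.5822)
Q/(((D(21, -22) - 225)*226)) = -404409007*1/(226*(-168 - 225))/156613100 = -404409007/(156613100*((-393*226))) = -404409007/156613100/(-88818) = -404409007/156613100*(-1/88818) = 404409007/13910062315800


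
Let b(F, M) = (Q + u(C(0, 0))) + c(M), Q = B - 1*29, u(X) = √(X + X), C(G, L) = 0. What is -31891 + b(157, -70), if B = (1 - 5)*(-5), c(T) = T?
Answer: -31970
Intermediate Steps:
u(X) = √2*√X (u(X) = √(2*X) = √2*√X)
B = 20 (B = -4*(-5) = 20)
Q = -9 (Q = 20 - 1*29 = 20 - 29 = -9)
b(F, M) = -9 + M (b(F, M) = (-9 + √2*√0) + M = (-9 + √2*0) + M = (-9 + 0) + M = -9 + M)
-31891 + b(157, -70) = -31891 + (-9 - 70) = -31891 - 79 = -31970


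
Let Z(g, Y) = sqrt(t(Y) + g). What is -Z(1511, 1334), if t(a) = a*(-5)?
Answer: -I*sqrt(5159) ≈ -71.826*I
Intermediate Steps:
t(a) = -5*a
Z(g, Y) = sqrt(g - 5*Y) (Z(g, Y) = sqrt(-5*Y + g) = sqrt(g - 5*Y))
-Z(1511, 1334) = -sqrt(1511 - 5*1334) = -sqrt(1511 - 6670) = -sqrt(-5159) = -I*sqrt(5159)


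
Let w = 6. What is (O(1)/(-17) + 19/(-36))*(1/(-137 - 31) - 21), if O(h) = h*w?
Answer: 271733/14688 ≈ 18.500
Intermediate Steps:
O(h) = 6*h (O(h) = h*6 = 6*h)
(O(1)/(-17) + 19/(-36))*(1/(-137 - 31) - 21) = ((6*1)/(-17) + 19/(-36))*(1/(-137 - 31) - 21) = (6*(-1/17) + 19*(-1/36))*(1/(-168) - 21) = (-6/17 - 19/36)*(-1/168 - 21) = -539/612*(-3529/168) = 271733/14688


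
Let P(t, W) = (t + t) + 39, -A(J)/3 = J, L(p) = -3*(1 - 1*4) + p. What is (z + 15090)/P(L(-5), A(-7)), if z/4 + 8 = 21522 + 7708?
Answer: 131978/47 ≈ 2808.0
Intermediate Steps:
L(p) = 9 + p (L(p) = -3*(1 - 4) + p = -3*(-3) + p = 9 + p)
A(J) = -3*J
z = 116888 (z = -32 + 4*(21522 + 7708) = -32 + 4*29230 = -32 + 116920 = 116888)
P(t, W) = 39 + 2*t (P(t, W) = 2*t + 39 = 39 + 2*t)
(z + 15090)/P(L(-5), A(-7)) = (116888 + 15090)/(39 + 2*(9 - 5)) = 131978/(39 + 2*4) = 131978/(39 + 8) = 131978/47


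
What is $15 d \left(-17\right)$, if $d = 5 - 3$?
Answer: $-510$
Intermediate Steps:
$d = 2$ ($d = 5 - 3 = 2$)
$15 d \left(-17\right) = 15 \cdot 2 \left(-17\right) = 30 \left(-17\right) = -510$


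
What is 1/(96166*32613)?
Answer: 1/3136261758 ≈ 3.1885e-10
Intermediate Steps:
1/(96166*32613) = (1/96166)*(1/32613) = 1/3136261758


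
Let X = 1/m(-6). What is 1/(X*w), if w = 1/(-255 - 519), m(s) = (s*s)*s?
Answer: 167184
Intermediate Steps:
m(s) = s³ (m(s) = s²*s = s³)
w = -1/774 (w = 1/(-774) = -1/774 ≈ -0.0012920)
X = -1/216 (X = 1/((-6)³) = 1/(-216) = -1/216 ≈ -0.0046296)
1/(X*w) = 1/(-1/216*(-1/774)) = 1/(1/167184) = 167184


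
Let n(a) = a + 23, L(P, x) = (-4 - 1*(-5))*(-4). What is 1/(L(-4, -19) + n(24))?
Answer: 1/43 ≈ 0.023256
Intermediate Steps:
L(P, x) = -4 (L(P, x) = (-4 + 5)*(-4) = 1*(-4) = -4)
n(a) = 23 + a
1/(L(-4, -19) + n(24)) = 1/(-4 + (23 + 24)) = 1/(-4 + 47) = 1/43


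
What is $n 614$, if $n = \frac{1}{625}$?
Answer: $\frac{614}{625} \approx 0.9824$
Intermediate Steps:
$n = \frac{1}{625} \approx 0.0016$
$n 614 = \frac{1}{625} \cdot 614 = \frac{614}{625}$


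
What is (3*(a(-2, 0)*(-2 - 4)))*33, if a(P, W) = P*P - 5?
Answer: 594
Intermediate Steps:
a(P, W) = -5 + P² (a(P, W) = P² - 5 = -5 + P²)
(3*(a(-2, 0)*(-2 - 4)))*33 = (3*((-5 + (-2)²)*(-2 - 4)))*33 = (3*((-5 + 4)*(-6)))*33 = (3*(-1*(-6)))*33 = (3*6)*33 = 18*33 = 594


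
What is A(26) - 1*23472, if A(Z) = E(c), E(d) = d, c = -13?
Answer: -23485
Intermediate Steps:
A(Z) = -13
A(26) - 1*23472 = -13 - 1*23472 = -13 - 23472 = -23485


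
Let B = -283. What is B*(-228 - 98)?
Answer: 92258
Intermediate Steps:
B*(-228 - 98) = -283*(-228 - 98) = -283*(-326) = 92258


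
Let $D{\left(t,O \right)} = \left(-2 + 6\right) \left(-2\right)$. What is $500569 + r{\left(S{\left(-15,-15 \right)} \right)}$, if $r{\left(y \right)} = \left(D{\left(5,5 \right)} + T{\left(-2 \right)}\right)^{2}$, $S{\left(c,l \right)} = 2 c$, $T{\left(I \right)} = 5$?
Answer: $500578$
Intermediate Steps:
$D{\left(t,O \right)} = -8$ ($D{\left(t,O \right)} = 4 \left(-2\right) = -8$)
$r{\left(y \right)} = 9$ ($r{\left(y \right)} = \left(-8 + 5\right)^{2} = \left(-3\right)^{2} = 9$)
$500569 + r{\left(S{\left(-15,-15 \right)} \right)} = 500569 + 9 = 500578$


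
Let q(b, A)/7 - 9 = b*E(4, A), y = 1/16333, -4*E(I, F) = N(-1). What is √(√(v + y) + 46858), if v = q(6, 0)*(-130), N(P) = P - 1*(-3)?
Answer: √(12500162884762 + 16333*I*√1456547197607)/16333 ≈ 216.47 + 0.17068*I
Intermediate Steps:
N(P) = 3 + P (N(P) = P + 3 = 3 + P)
E(I, F) = -½ (E(I, F) = -(3 - 1)/4 = -¼*2 = -½)
y = 1/16333 ≈ 6.1226e-5
q(b, A) = 63 - 7*b/2 (q(b, A) = 63 + 7*(b*(-½)) = 63 + 7*(-b/2) = 63 - 7*b/2)
v = -5460 (v = (63 - 7/2*6)*(-130) = (63 - 21)*(-130) = 42*(-130) = -5460)
√(√(v + y) + 46858) = √(√(-5460 + 1/16333) + 46858) = √(√(-89178179/16333) + 46858) = √(I*√1456547197607/16333 + 46858) = √(46858 + I*√1456547197607/16333)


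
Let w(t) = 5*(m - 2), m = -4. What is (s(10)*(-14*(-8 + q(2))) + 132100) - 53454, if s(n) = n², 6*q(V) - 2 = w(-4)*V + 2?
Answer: 308738/3 ≈ 1.0291e+5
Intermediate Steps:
w(t) = -30 (w(t) = 5*(-4 - 2) = 5*(-6) = -30)
q(V) = ⅔ - 5*V (q(V) = ⅓ + (-30*V + 2)/6 = ⅓ + (2 - 30*V)/6 = ⅓ + (⅓ - 5*V) = ⅔ - 5*V)
(s(10)*(-14*(-8 + q(2))) + 132100) - 53454 = (10²*(-14*(-8 + (⅔ - 5*2))) + 132100) - 53454 = (100*(-14*(-8 + (⅔ - 10))) + 132100) - 53454 = (100*(-14*(-8 - 28/3)) + 132100) - 53454 = (100*(-14*(-52/3)) + 132100) - 53454 = (100*(728/3) + 132100) - 53454 = (72800/3 + 132100) - 53454 = 469100/3 - 53454 = 308738/3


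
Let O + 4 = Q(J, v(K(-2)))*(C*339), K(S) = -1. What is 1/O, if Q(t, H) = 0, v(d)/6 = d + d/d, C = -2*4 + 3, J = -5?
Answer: -¼ ≈ -0.25000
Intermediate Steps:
C = -5 (C = -8 + 3 = -5)
v(d) = 6 + 6*d (v(d) = 6*(d + d/d) = 6*(d + 1) = 6*(1 + d) = 6 + 6*d)
O = -4 (O = -4 + 0*(-5*339) = -4 + 0*(-1695) = -4 + 0 = -4)
1/O = 1/(-4) = -¼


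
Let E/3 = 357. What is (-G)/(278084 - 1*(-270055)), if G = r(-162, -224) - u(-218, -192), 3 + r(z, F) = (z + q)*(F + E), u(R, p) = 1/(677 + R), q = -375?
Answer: 208772479/251595801 ≈ 0.82979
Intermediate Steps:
E = 1071 (E = 3*357 = 1071)
r(z, F) = -3 + (-375 + z)*(1071 + F) (r(z, F) = -3 + (z - 375)*(F + 1071) = -3 + (-375 + z)*(1071 + F))
G = -208772479/459 (G = (-401628 - 375*(-224) + 1071*(-162) - 224*(-162)) - 1/(677 - 218) = (-401628 + 84000 - 173502 + 36288) - 1/459 = -454842 - 1*1/459 = -454842 - 1/459 = -208772479/459 ≈ -4.5484e+5)
(-G)/(278084 - 1*(-270055)) = (-1*(-208772479/459))/(278084 - 1*(-270055)) = 208772479/(459*(278084 + 270055)) = (208772479/459)/548139 = (208772479/459)*(1/548139) = 208772479/251595801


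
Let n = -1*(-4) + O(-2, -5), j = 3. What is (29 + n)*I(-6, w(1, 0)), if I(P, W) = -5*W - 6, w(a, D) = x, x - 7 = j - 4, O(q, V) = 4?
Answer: -1332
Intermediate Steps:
x = 6 (x = 7 + (3 - 4) = 7 - 1 = 6)
w(a, D) = 6
n = 8 (n = -1*(-4) + 4 = 4 + 4 = 8)
I(P, W) = -6 - 5*W
(29 + n)*I(-6, w(1, 0)) = (29 + 8)*(-6 - 5*6) = 37*(-6 - 30) = 37*(-36) = -1332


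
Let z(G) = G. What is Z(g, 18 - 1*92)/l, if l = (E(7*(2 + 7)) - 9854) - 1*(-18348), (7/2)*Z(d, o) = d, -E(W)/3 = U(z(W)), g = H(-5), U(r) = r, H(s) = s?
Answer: -2/11627 ≈ -0.00017201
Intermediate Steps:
g = -5
E(W) = -3*W
Z(d, o) = 2*d/7
l = 8305 (l = (-21*(2 + 7) - 9854) - 1*(-18348) = (-21*9 - 9854) + 18348 = (-3*63 - 9854) + 18348 = (-189 - 9854) + 18348 = -10043 + 18348 = 8305)
Z(g, 18 - 1*92)/l = ((2/7)*(-5))/8305 = -10/7*1/8305 = -2/11627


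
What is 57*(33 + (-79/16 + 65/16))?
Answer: 14649/8 ≈ 1831.1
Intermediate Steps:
57*(33 + (-79/16 + 65/16)) = 57*(33 - 7/8) = 57*(257/8) = 14649/8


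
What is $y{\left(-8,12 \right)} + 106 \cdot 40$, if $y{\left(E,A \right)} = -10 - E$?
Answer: $4238$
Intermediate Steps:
$y{\left(-8,12 \right)} + 106 \cdot 40 = \left(-10 - -8\right) + 106 \cdot 40 = \left(-10 + 8\right) + 4240 = -2 + 4240 = 4238$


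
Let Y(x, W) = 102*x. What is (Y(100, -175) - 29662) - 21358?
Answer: -40820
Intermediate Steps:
(Y(100, -175) - 29662) - 21358 = (102*100 - 29662) - 21358 = (10200 - 29662) - 21358 = -19462 - 21358 = -40820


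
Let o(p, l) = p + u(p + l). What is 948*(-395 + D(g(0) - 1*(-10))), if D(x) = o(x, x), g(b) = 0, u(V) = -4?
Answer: -368772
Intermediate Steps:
o(p, l) = -4 + p (o(p, l) = p - 4 = -4 + p)
D(x) = -4 + x
948*(-395 + D(g(0) - 1*(-10))) = 948*(-395 + (-4 + (0 - 1*(-10)))) = 948*(-395 + (-4 + (0 + 10))) = 948*(-395 + (-4 + 10)) = 948*(-395 + 6) = 948*(-389) = -368772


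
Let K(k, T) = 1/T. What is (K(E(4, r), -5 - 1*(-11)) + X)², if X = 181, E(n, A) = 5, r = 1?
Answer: 1181569/36 ≈ 32821.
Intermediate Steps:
(K(E(4, r), -5 - 1*(-11)) + X)² = (1/(-5 - 1*(-11)) + 181)² = (1/(-5 + 11) + 181)² = (1/6 + 181)² = (⅙ + 181)² = (1087/6)² = 1181569/36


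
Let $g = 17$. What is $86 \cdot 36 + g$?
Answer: $3113$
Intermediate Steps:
$86 \cdot 36 + g = 86 \cdot 36 + 17 = 3096 + 17 = 3113$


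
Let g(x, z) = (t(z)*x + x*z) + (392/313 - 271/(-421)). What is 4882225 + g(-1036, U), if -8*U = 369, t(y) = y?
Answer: 655939362163/131773 ≈ 4.9778e+6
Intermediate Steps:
U = -369/8 (U = -⅛*369 = -369/8 ≈ -46.125)
g(x, z) = 249855/131773 + 2*x*z (g(x, z) = (z*x + x*z) + (392/313 - 271/(-421)) = (x*z + x*z) + (392*(1/313) - 271*(-1/421)) = 2*x*z + (392/313 + 271/421) = 2*x*z + 249855/131773 = 249855/131773 + 2*x*z)
4882225 + g(-1036, U) = 4882225 + (249855/131773 + 2*(-1036)*(-369/8)) = 4882225 + (249855/131773 + 95571) = 4882225 + 12593927238/131773 = 655939362163/131773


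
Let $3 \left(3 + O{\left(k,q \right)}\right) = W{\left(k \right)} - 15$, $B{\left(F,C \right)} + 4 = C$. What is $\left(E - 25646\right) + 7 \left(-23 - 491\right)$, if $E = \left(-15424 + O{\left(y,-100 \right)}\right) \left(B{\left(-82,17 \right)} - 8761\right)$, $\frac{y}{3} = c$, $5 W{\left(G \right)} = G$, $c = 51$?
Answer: $\frac{674403312}{5} \approx 1.3488 \cdot 10^{8}$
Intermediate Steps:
$B{\left(F,C \right)} = -4 + C$
$W{\left(G \right)} = \frac{G}{5}$
$y = 153$ ($y = 3 \cdot 51 = 153$)
$O{\left(k,q \right)} = -8 + \frac{k}{15}$ ($O{\left(k,q \right)} = -3 + \frac{\frac{k}{5} - 15}{3} = -3 + \frac{-15 + \frac{k}{5}}{3} = -3 + \left(-5 + \frac{k}{15}\right) = -8 + \frac{k}{15}$)
$E = \frac{674549532}{5}$ ($E = \left(-15424 + \left(-8 + \frac{1}{15} \cdot 153\right)\right) \left(\left(-4 + 17\right) - 8761\right) = \left(-15424 + \left(-8 + \frac{51}{5}\right)\right) \left(13 - 8761\right) = \left(-15424 + \frac{11}{5}\right) \left(-8748\right) = \left(- \frac{77109}{5}\right) \left(-8748\right) = \frac{674549532}{5} \approx 1.3491 \cdot 10^{8}$)
$\left(E - 25646\right) + 7 \left(-23 - 491\right) = \left(\frac{674549532}{5} - 25646\right) + 7 \left(-23 - 491\right) = \frac{674421302}{5} + 7 \left(-514\right) = \frac{674421302}{5} - 3598 = \frac{674403312}{5}$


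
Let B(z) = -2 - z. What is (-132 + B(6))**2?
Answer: 19600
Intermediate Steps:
(-132 + B(6))**2 = (-132 + (-2 - 1*6))**2 = (-132 + (-2 - 6))**2 = (-132 - 8)**2 = (-140)**2 = 19600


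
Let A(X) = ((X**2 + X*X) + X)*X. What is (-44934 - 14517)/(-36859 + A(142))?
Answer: -59451/5709881 ≈ -0.010412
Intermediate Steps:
A(X) = X*(X + 2*X**2) (A(X) = ((X**2 + X**2) + X)*X = (2*X**2 + X)*X = (X + 2*X**2)*X = X*(X + 2*X**2))
(-44934 - 14517)/(-36859 + A(142)) = (-44934 - 14517)/(-36859 + 142**2*(1 + 2*142)) = -59451/(-36859 + 20164*(1 + 284)) = -59451/(-36859 + 20164*285) = -59451/(-36859 + 5746740) = -59451/5709881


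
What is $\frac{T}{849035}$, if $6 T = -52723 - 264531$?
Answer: $- \frac{3689}{59235} \approx -0.062277$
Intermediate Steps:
$T = - \frac{158627}{3}$ ($T = \frac{-52723 - 264531}{6} = \frac{1}{6} \left(-317254\right) = - \frac{158627}{3} \approx -52876.0$)
$\frac{T}{849035} = - \frac{158627}{3 \cdot 849035} = \left(- \frac{158627}{3}\right) \frac{1}{849035} = - \frac{3689}{59235}$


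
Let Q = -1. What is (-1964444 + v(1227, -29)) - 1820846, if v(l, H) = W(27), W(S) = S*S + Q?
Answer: -3784562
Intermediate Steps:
W(S) = -1 + S² (W(S) = S*S - 1 = S² - 1 = -1 + S²)
v(l, H) = 728 (v(l, H) = -1 + 27² = -1 + 729 = 728)
(-1964444 + v(1227, -29)) - 1820846 = (-1964444 + 728) - 1820846 = -1963716 - 1820846 = -3784562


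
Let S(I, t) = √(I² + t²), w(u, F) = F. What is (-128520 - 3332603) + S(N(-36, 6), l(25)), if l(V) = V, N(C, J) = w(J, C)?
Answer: -3461123 + √1921 ≈ -3.4611e+6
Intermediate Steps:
N(C, J) = C
(-128520 - 3332603) + S(N(-36, 6), l(25)) = (-128520 - 3332603) + √((-36)² + 25²) = -3461123 + √(1296 + 625) = -3461123 + √1921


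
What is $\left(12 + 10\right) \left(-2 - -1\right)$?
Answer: $-22$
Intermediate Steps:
$\left(12 + 10\right) \left(-2 - -1\right) = 22 \left(-2 + 1\right) = 22 \left(-1\right) = -22$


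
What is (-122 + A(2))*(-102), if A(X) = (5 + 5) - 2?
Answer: 11628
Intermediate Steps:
A(X) = 8 (A(X) = 10 - 2 = 8)
(-122 + A(2))*(-102) = (-122 + 8)*(-102) = -114*(-102) = 11628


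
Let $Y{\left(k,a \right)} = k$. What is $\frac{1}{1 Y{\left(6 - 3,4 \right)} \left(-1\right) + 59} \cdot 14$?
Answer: $\frac{1}{4} \approx 0.25$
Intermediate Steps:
$\frac{1}{1 Y{\left(6 - 3,4 \right)} \left(-1\right) + 59} \cdot 14 = \frac{1}{1 \left(6 - 3\right) \left(-1\right) + 59} \cdot 14 = \frac{1}{1 \cdot 3 \left(-1\right) + 59} \cdot 14 = \frac{1}{3 \left(-1\right) + 59} \cdot 14 = \frac{1}{-3 + 59} \cdot 14 = \frac{1}{56} \cdot 14 = \frac{1}{4}$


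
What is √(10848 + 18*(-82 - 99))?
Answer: √7590 ≈ 87.121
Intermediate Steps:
√(10848 + 18*(-82 - 99)) = √(10848 + 18*(-181)) = √(10848 - 3258) = √7590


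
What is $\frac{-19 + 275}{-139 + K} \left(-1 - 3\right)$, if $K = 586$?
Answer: $- \frac{1024}{447} \approx -2.2908$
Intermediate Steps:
$\frac{-19 + 275}{-139 + K} \left(-1 - 3\right) = \frac{-19 + 275}{-139 + 586} \left(-1 - 3\right) = \frac{256}{447} \left(-1 - 3\right) = 256 \cdot \frac{1}{447} \left(-4\right) = \frac{256}{447} \left(-4\right) = - \frac{1024}{447}$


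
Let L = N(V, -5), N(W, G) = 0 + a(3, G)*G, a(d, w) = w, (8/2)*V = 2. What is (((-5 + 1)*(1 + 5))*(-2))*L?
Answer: 1200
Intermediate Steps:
V = ½ (V = (¼)*2 = ½ ≈ 0.50000)
N(W, G) = G² (N(W, G) = 0 + G*G = 0 + G² = G²)
L = 25 (L = (-5)² = 25)
(((-5 + 1)*(1 + 5))*(-2))*L = (((-5 + 1)*(1 + 5))*(-2))*25 = (-4*6*(-2))*25 = -24*(-2)*25 = 48*25 = 1200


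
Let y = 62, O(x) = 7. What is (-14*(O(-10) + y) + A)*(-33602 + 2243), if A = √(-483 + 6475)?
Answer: 30292794 - 62718*√1498 ≈ 2.7865e+7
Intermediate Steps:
A = 2*√1498 (A = √5992 = 2*√1498 ≈ 77.408)
(-14*(O(-10) + y) + A)*(-33602 + 2243) = (-14*(7 + 62) + 2*√1498)*(-33602 + 2243) = (-14*69 + 2*√1498)*(-31359) = (-966 + 2*√1498)*(-31359) = 30292794 - 62718*√1498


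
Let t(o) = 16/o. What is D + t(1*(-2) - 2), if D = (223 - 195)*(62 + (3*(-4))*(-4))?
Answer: 3076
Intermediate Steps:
D = 3080 (D = 28*(62 - 12*(-4)) = 28*(62 + 48) = 28*110 = 3080)
D + t(1*(-2) - 2) = 3080 + 16/(1*(-2) - 2) = 3080 + 16/(-2 - 2) = 3080 + 16/(-4) = 3080 + 16*(-¼) = 3080 - 4 = 3076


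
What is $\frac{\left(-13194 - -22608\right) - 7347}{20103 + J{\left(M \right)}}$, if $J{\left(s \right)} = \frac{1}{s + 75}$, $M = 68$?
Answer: $\frac{295581}{2874730} \approx 0.10282$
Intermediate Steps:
$J{\left(s \right)} = \frac{1}{75 + s}$
$\frac{\left(-13194 - -22608\right) - 7347}{20103 + J{\left(M \right)}} = \frac{\left(-13194 - -22608\right) - 7347}{20103 + \frac{1}{75 + 68}} = \frac{\left(-13194 + 22608\right) - 7347}{20103 + \frac{1}{143}} = \frac{9414 - 7347}{20103 + \frac{1}{143}} = \frac{2067}{\frac{2874730}{143}} = 2067 \cdot \frac{143}{2874730} = \frac{295581}{2874730}$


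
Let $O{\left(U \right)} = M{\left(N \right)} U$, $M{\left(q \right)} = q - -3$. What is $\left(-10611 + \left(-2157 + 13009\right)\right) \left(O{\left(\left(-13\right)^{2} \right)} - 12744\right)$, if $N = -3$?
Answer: $-3071304$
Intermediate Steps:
$M{\left(q \right)} = 3 + q$ ($M{\left(q \right)} = q + 3 = 3 + q$)
$O{\left(U \right)} = 0$ ($O{\left(U \right)} = \left(3 - 3\right) U = 0 U = 0$)
$\left(-10611 + \left(-2157 + 13009\right)\right) \left(O{\left(\left(-13\right)^{2} \right)} - 12744\right) = \left(-10611 + \left(-2157 + 13009\right)\right) \left(0 - 12744\right) = \left(-10611 + 10852\right) \left(-12744\right) = 241 \left(-12744\right) = -3071304$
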